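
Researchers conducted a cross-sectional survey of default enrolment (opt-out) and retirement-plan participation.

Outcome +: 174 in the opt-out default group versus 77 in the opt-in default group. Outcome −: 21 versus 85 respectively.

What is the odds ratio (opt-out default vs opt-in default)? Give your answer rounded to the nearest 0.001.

From the description: a = 174, b = 21, c = 77, d = 85.
OR = (a·d)/(b·c) = (174 × 85) / (21 × 77) = 14790 / 1617 = 9.14657
The odds of retirement-plan participation are about 9.15 times as high in the opt-out default group.

9.147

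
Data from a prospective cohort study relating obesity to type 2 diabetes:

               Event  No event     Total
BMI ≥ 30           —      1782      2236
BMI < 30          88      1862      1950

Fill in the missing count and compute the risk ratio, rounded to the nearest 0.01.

The missing cell is in the exposed row: 2236 − 1782 = 454.
So a = 454, b = 1782, c = 88, d = 1862.
RR = [a/(a+b)] / [c/(c+d)] = (454/2236) / (88/1950) = 0.20304/0.04513 = 4.49921

4.50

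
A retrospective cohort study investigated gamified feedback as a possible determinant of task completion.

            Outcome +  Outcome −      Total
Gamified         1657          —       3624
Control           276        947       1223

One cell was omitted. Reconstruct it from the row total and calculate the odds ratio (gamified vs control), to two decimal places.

2.89

The missing cell is in the exposed row: 3624 − 1657 = 1967.
So a = 1657, b = 1967, c = 276, d = 947.
OR = (a·d)/(b·c) = (1657 × 947) / (1967 × 276) = 1569179 / 542892 = 2.89041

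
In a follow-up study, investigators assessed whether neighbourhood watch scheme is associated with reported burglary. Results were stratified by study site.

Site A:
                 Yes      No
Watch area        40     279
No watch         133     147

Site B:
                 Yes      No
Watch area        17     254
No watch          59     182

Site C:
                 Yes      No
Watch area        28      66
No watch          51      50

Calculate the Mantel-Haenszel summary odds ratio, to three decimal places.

OR_MH = Σ(aᵢdᵢ/nᵢ) / Σ(bᵢcᵢ/nᵢ), where nᵢ is the stratum total.
Stratum 1 (Site A): n = 599; a·d/n = 40·147/599 = 9.8164; b·c/n = 279·133/599 = 61.9482
Stratum 2 (Site B): n = 512; a·d/n = 17·182/512 = 6.0430; b·c/n = 254·59/512 = 29.2695
Stratum 3 (Site C): n = 195; a·d/n = 28·50/195 = 7.1795; b·c/n = 66·51/195 = 17.2615
OR_MH = (9.8164 + 6.0430 + 7.1795) / (61.9482 + 29.2695 + 17.2615) = 23.0388 / 108.4793 = 0.21238

0.212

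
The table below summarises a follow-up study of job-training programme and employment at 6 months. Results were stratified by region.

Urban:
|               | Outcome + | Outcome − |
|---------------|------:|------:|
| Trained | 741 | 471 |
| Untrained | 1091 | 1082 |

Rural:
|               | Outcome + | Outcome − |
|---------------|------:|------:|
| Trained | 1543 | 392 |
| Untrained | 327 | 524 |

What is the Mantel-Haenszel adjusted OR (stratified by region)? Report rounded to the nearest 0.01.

OR_MH = Σ(aᵢdᵢ/nᵢ) / Σ(bᵢcᵢ/nᵢ), where nᵢ is the stratum total.
Stratum 1 (Urban): n = 3385; a·d/n = 741·1082/3385 = 236.8573; b·c/n = 471·1091/3385 = 151.8053
Stratum 2 (Rural): n = 2786; a·d/n = 1543·524/2786 = 290.2125; b·c/n = 392·327/2786 = 46.0101
OR_MH = (236.8573 + 290.2125) / (151.8053 + 46.0101) = 527.0698 / 197.8154 = 2.66445

2.66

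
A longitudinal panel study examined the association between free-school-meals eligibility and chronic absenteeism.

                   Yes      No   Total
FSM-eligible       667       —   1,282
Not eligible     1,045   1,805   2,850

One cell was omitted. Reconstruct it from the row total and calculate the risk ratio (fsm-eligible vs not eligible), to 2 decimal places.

The missing cell is in the exposed row: 1282 − 667 = 615.
So a = 667, b = 615, c = 1045, d = 1805.
RR = [a/(a+b)] / [c/(c+d)] = (667/1282) / (1045/2850) = 0.52028/0.36667 = 1.41895

1.42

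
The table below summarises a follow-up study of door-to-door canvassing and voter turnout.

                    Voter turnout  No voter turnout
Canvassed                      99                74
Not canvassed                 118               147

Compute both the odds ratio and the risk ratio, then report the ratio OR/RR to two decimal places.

1.30

Cells: a = 99, b = 74, c = 118, d = 147.
OR = (99·147)/(74·118) = 14553/8732 = 1.66663
Risk in exposed = 99/173 = 0.57225; risk in unexposed = 118/265 = 0.44528; RR = 1.28515
OR/RR = 1.66663 / 1.28515 = 1.29684
The outcome is not rare, so the OR lies further from 1 than the RR.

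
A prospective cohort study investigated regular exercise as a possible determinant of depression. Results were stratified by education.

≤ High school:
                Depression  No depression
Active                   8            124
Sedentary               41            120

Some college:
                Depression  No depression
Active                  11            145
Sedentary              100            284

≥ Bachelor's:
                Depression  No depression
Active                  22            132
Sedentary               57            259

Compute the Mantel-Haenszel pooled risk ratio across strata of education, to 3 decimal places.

0.409

RR_MH = Σ(aᵢ·n₀ᵢ/nᵢ) / Σ(cᵢ·n₁ᵢ/nᵢ), with n₁ᵢ = aᵢ+bᵢ (exposed), n₀ᵢ = cᵢ+dᵢ (unexposed), nᵢ = n₁ᵢ+n₀ᵢ.
Stratum 1 (≤ High school): n₁ = 132, n₀ = 161, n = 293; a·n₀/n = 8·161/293 = 4.3959; c·n₁/n = 41·132/293 = 18.4710
Stratum 2 (Some college): n₁ = 156, n₀ = 384, n = 540; a·n₀/n = 11·384/540 = 7.8222; c·n₁/n = 100·156/540 = 28.8889
Stratum 3 (≥ Bachelor's): n₁ = 154, n₀ = 316, n = 470; a·n₀/n = 22·316/470 = 14.7915; c·n₁/n = 57·154/470 = 18.6766
RR_MH = (4.3959 + 7.8222 + 14.7915) / (18.4710 + 28.8889 + 18.6766) = 27.0096 / 66.0365 = 0.40901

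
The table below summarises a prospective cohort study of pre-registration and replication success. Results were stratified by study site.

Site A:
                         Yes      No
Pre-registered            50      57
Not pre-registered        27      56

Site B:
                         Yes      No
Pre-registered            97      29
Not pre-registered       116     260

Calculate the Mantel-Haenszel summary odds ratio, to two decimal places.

OR_MH = Σ(aᵢdᵢ/nᵢ) / Σ(bᵢcᵢ/nᵢ), where nᵢ is the stratum total.
Stratum 1 (Site A): n = 190; a·d/n = 50·56/190 = 14.7368; b·c/n = 57·27/190 = 8.1000
Stratum 2 (Site B): n = 502; a·d/n = 97·260/502 = 50.2390; b·c/n = 29·116/502 = 6.7012
OR_MH = (14.7368 + 50.2390) / (8.1000 + 6.7012) = 64.9759 / 14.8012 = 4.38991

4.39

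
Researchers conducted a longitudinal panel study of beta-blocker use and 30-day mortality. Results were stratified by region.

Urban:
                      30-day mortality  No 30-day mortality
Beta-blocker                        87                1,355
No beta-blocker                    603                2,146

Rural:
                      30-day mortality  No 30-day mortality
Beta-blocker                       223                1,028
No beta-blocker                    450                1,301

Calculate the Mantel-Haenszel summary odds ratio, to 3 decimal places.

0.404

OR_MH = Σ(aᵢdᵢ/nᵢ) / Σ(bᵢcᵢ/nᵢ), where nᵢ is the stratum total.
Stratum 1 (Urban): n = 4191; a·d/n = 87·2146/4191 = 44.5483; b·c/n = 1355·603/4191 = 194.9571
Stratum 2 (Rural): n = 3002; a·d/n = 223·1301/3002 = 96.6432; b·c/n = 1028·450/3002 = 154.0973
OR_MH = (44.5483 + 96.6432) / (194.9571 + 154.0973) = 141.1916 / 349.0543 = 0.40450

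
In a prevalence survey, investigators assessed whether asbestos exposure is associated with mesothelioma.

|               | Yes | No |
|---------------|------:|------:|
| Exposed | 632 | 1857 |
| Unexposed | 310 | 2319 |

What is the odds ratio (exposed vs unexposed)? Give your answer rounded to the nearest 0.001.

2.546

Cells: a = 632, b = 1857, c = 310, d = 2319.
OR = (a·d)/(b·c) = (632 × 2319) / (1857 × 310) = 1465608 / 575670 = 2.54592
The odds of mesothelioma are about 2.55 times as high in the exposed group.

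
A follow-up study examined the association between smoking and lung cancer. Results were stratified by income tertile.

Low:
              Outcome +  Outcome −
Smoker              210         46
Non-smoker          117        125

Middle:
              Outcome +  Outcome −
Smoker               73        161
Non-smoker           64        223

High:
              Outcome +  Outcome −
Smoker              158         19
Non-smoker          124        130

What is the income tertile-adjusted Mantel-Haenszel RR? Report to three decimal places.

RR_MH = Σ(aᵢ·n₀ᵢ/nᵢ) / Σ(cᵢ·n₁ᵢ/nᵢ), with n₁ᵢ = aᵢ+bᵢ (exposed), n₀ᵢ = cᵢ+dᵢ (unexposed), nᵢ = n₁ᵢ+n₀ᵢ.
Stratum 1 (Low): n₁ = 256, n₀ = 242, n = 498; a·n₀/n = 210·242/498 = 102.0482; c·n₁/n = 117·256/498 = 60.1446
Stratum 2 (Middle): n₁ = 234, n₀ = 287, n = 521; a·n₀/n = 73·287/521 = 40.2131; c·n₁/n = 64·234/521 = 28.7447
Stratum 3 (High): n₁ = 177, n₀ = 254, n = 431; a·n₀/n = 158·254/431 = 93.1137; c·n₁/n = 124·177/431 = 50.9234
RR_MH = (102.0482 + 40.2131 + 93.1137) / (60.1446 + 28.7447 + 50.9234) = 235.3749 / 139.8127 = 1.68350

1.684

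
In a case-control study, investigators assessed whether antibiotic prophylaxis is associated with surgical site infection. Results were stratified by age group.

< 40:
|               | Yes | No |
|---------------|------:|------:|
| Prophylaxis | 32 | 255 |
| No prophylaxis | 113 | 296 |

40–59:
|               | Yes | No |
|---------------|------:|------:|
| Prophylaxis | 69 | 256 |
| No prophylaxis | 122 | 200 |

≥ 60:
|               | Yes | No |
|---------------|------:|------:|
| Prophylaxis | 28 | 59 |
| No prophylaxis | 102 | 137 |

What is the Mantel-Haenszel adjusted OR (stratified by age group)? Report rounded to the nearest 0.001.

0.432

OR_MH = Σ(aᵢdᵢ/nᵢ) / Σ(bᵢcᵢ/nᵢ), where nᵢ is the stratum total.
Stratum 1 (< 40): n = 696; a·d/n = 32·296/696 = 13.6092; b·c/n = 255·113/696 = 41.4009
Stratum 2 (40–59): n = 647; a·d/n = 69·200/647 = 21.3292; b·c/n = 256·122/647 = 48.2720
Stratum 3 (≥ 60): n = 326; a·d/n = 28·137/326 = 11.7669; b·c/n = 59·102/326 = 18.4601
OR_MH = (13.6092 + 21.3292 + 11.7669) / (41.4009 + 48.2720 + 18.4601) = 46.7053 / 108.1330 = 0.43192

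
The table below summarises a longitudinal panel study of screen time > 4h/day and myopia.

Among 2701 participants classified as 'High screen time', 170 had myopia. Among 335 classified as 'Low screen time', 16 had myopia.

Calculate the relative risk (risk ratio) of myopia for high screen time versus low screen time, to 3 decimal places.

1.318

From the description: a = 170, b = 2531, c = 16, d = 319.
Risk in exposed = 170/2701 = 0.06294; risk in unexposed = 16/335 = 0.04776.
RR = 0.06294 / 0.04776 = 1.31780
The risk among the exposed is 1.32 times that among the unexposed.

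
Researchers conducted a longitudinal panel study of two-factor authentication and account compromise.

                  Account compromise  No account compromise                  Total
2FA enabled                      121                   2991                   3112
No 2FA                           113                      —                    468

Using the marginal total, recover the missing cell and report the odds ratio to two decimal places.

0.13

The missing cell is in the unexposed row: 468 − 113 = 355.
So a = 121, b = 2991, c = 113, d = 355.
OR = (a·d)/(b·c) = (121 × 355) / (2991 × 113) = 42955 / 337983 = 0.12709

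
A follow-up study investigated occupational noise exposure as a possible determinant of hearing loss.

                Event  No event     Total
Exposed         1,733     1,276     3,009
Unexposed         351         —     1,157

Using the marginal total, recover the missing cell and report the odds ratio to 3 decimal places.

The missing cell is in the unexposed row: 1157 − 351 = 806.
So a = 1733, b = 1276, c = 351, d = 806.
OR = (a·d)/(b·c) = (1733 × 806) / (1276 × 351) = 1396798 / 447876 = 3.11872

3.119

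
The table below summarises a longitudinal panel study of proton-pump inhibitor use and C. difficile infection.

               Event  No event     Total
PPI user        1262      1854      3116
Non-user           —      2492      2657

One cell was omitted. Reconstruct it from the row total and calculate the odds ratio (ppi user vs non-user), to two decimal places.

10.28

The missing cell is in the unexposed row: 2657 − 2492 = 165.
So a = 1262, b = 1854, c = 165, d = 2492.
OR = (a·d)/(b·c) = (1262 × 2492) / (1854 × 165) = 3144904 / 305910 = 10.28049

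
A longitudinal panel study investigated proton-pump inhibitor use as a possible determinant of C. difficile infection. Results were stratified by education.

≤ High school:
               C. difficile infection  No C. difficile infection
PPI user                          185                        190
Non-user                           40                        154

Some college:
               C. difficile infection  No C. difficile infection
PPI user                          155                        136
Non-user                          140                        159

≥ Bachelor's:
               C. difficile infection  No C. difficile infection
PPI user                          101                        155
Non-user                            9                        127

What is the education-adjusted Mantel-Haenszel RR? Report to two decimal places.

1.74

RR_MH = Σ(aᵢ·n₀ᵢ/nᵢ) / Σ(cᵢ·n₁ᵢ/nᵢ), with n₁ᵢ = aᵢ+bᵢ (exposed), n₀ᵢ = cᵢ+dᵢ (unexposed), nᵢ = n₁ᵢ+n₀ᵢ.
Stratum 1 (≤ High school): n₁ = 375, n₀ = 194, n = 569; a·n₀/n = 185·194/569 = 63.0756; c·n₁/n = 40·375/569 = 26.3620
Stratum 2 (Some college): n₁ = 291, n₀ = 299, n = 590; a·n₀/n = 155·299/590 = 78.5508; c·n₁/n = 140·291/590 = 69.0508
Stratum 3 (≥ Bachelor's): n₁ = 256, n₀ = 136, n = 392; a·n₀/n = 101·136/392 = 35.0408; c·n₁/n = 9·256/392 = 5.8776
RR_MH = (63.0756 + 78.5508 + 35.0408) / (26.3620 + 69.0508 + 5.8776) = 176.6672 / 101.2904 = 1.74416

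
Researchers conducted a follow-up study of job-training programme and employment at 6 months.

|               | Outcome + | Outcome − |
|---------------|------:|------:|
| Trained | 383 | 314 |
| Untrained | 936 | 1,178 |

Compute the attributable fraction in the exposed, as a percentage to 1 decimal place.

Cells: a = 383, b = 314, c = 936, d = 1178.
Risk in exposed = 383/697 = 0.54950; risk in unexposed = 936/2114 = 0.44276.
RR = 0.54950/0.44276 = 1.24107
AR% = (RR − 1)/RR × 100 = (1.24107 − 1)/1.24107 × 100 = 19.4242%

19.4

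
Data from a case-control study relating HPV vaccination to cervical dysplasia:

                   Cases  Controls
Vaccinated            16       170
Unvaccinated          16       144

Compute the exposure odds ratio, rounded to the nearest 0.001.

Cells: a = 16, b = 170, c = 16, d = 144.
OR = (a·d)/(b·c) = (16 × 144) / (170 × 16) = 2304 / 2720 = 0.84706
Exposure is associated with lower odds of cervical dysplasia (OR = 0.85 < 1).

0.847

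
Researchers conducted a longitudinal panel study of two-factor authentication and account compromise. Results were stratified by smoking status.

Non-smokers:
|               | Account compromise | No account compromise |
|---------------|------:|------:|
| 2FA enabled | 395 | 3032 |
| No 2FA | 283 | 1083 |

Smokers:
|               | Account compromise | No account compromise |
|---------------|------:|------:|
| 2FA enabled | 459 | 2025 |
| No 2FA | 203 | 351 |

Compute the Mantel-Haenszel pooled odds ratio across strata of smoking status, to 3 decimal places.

0.453

OR_MH = Σ(aᵢdᵢ/nᵢ) / Σ(bᵢcᵢ/nᵢ), where nᵢ is the stratum total.
Stratum 1 (Non-smokers): n = 4793; a·d/n = 395·1083/4793 = 89.2520; b·c/n = 3032·283/4793 = 179.0227
Stratum 2 (Smokers): n = 3038; a·d/n = 459·351/3038 = 53.0313; b·c/n = 2025·203/3038 = 135.3111
OR_MH = (89.2520 + 53.0313) / (179.0227 + 135.3111) = 142.2833 / 314.3338 = 0.45265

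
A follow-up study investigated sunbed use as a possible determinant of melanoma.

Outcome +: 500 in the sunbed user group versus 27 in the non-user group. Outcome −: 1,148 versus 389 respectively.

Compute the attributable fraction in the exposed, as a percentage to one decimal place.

78.6

From the description: a = 500, b = 1148, c = 27, d = 389.
Risk in exposed = 500/1648 = 0.30340; risk in unexposed = 27/416 = 0.06490.
RR = 0.30340/0.06490 = 4.67458
AR% = (RR − 1)/RR × 100 = (4.67458 − 1)/4.67458 × 100 = 78.6077%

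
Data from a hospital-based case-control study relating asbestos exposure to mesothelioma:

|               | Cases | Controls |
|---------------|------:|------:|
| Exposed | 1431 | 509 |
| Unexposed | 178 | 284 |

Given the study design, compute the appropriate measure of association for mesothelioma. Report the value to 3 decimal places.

4.486

Cells: a = 1431, b = 509, c = 178, d = 284.
This is a hospital-based case-control study: participants were sampled on outcome status, so risks in the source population cannot be estimated directly — relative risk is not valid here. The odds ratio is the appropriate measure.
OR = (a·d)/(b·c) = (1431 × 284) / (509 × 178) = 406404 / 90602 = 4.48560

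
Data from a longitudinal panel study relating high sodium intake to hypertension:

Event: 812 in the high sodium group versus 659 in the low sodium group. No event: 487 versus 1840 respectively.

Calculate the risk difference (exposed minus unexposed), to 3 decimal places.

From the description: a = 812, b = 487, c = 659, d = 1840.
Risk in exposed = 812/1299 = 0.625096; risk in unexposed = 659/2499 = 0.263705.
Risk difference = 0.625096 − 0.263705 = 0.361391

0.361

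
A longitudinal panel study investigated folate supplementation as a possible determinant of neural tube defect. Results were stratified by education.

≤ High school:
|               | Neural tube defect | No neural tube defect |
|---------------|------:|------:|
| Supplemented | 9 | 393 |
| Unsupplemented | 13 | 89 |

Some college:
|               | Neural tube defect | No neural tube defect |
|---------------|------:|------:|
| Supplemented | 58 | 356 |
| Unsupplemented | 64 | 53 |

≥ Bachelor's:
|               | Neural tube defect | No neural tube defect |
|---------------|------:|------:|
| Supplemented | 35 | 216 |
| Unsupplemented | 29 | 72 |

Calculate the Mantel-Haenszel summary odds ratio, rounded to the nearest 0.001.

OR_MH = Σ(aᵢdᵢ/nᵢ) / Σ(bᵢcᵢ/nᵢ), where nᵢ is the stratum total.
Stratum 1 (≤ High school): n = 504; a·d/n = 9·89/504 = 1.5893; b·c/n = 393·13/504 = 10.1369
Stratum 2 (Some college): n = 531; a·d/n = 58·53/531 = 5.7891; b·c/n = 356·64/531 = 42.9077
Stratum 3 (≥ Bachelor's): n = 352; a·d/n = 35·72/352 = 7.1591; b·c/n = 216·29/352 = 17.7955
OR_MH = (1.5893 + 5.7891 + 7.1591) / (10.1369 + 42.9077 + 17.7955) = 14.5375 / 70.8401 = 0.20522

0.205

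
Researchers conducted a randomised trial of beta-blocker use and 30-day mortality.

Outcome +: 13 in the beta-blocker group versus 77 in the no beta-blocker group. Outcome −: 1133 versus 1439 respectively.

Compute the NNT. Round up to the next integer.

26

Risk in treated group = 13/1146 = 0.01134; risk in control = 77/1516 = 0.05079.
Absolute risk reduction = 0.05079 − 0.01134 = 0.03945
NNT = 1 / ARR = 1 / 0.03945 = 25.350 → round up → 26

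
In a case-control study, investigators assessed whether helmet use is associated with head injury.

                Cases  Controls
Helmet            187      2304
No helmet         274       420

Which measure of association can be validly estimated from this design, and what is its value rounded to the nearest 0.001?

0.124

Cells: a = 187, b = 2304, c = 274, d = 420.
This is a case-control study: participants were sampled on outcome status, so risks in the source population cannot be estimated directly — relative risk is not valid here. The odds ratio is the appropriate measure.
OR = (a·d)/(b·c) = (187 × 420) / (2304 × 274) = 78540 / 631296 = 0.12441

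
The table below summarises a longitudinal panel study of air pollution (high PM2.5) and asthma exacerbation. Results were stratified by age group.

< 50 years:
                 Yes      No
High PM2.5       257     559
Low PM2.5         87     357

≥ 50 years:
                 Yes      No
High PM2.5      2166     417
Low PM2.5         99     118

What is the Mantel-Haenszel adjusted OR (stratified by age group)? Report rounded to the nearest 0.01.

OR_MH = Σ(aᵢdᵢ/nᵢ) / Σ(bᵢcᵢ/nᵢ), where nᵢ is the stratum total.
Stratum 1 (< 50 years): n = 1260; a·d/n = 257·357/1260 = 72.8167; b·c/n = 559·87/1260 = 38.5976
Stratum 2 (≥ 50 years): n = 2800; a·d/n = 2166·118/2800 = 91.2814; b·c/n = 417·99/2800 = 14.7439
OR_MH = (72.8167 + 91.2814) / (38.5976 + 14.7439) = 164.0981 / 53.3415 = 3.07637

3.08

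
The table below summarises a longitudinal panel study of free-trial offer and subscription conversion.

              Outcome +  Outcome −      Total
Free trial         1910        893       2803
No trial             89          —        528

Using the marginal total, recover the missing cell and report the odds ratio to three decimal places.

The missing cell is in the unexposed row: 528 − 89 = 439.
So a = 1910, b = 893, c = 89, d = 439.
OR = (a·d)/(b·c) = (1910 × 439) / (893 × 89) = 838490 / 79477 = 10.55010

10.550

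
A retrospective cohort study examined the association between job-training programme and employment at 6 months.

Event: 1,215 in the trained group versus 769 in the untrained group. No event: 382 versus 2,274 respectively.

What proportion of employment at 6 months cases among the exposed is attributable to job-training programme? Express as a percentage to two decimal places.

From the description: a = 1215, b = 382, c = 769, d = 2274.
Risk in exposed = 1215/1597 = 0.76080; risk in unexposed = 769/3043 = 0.25271.
RR = 0.76080/0.25271 = 3.01056
AR% = (RR − 1)/RR × 100 = (3.01056 − 1)/3.01056 × 100 = 66.7836%

66.78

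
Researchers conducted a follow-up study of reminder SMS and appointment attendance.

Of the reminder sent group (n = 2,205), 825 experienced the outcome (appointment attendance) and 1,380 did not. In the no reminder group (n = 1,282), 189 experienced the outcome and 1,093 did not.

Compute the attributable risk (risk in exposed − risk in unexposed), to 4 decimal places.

From the description: a = 825, b = 1380, c = 189, d = 1093.
Risk in exposed = 825/2205 = 0.374150; risk in unexposed = 189/1282 = 0.147426.
Risk difference = 0.374150 − 0.147426 = 0.226724

0.2267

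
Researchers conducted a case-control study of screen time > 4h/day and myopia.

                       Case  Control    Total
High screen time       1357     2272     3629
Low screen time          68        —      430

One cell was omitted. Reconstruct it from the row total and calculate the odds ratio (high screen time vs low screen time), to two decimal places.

3.18

The missing cell is in the unexposed row: 430 − 68 = 362.
So a = 1357, b = 2272, c = 68, d = 362.
OR = (a·d)/(b·c) = (1357 × 362) / (2272 × 68) = 491234 / 154496 = 3.17959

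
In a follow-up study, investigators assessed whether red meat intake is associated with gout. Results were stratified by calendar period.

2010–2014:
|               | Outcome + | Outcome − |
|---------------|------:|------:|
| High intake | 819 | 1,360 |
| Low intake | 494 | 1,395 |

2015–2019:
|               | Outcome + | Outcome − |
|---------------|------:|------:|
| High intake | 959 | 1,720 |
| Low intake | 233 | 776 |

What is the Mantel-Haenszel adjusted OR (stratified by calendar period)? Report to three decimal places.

OR_MH = Σ(aᵢdᵢ/nᵢ) / Σ(bᵢcᵢ/nᵢ), where nᵢ is the stratum total.
Stratum 1 (2010–2014): n = 4068; a·d/n = 819·1395/4068 = 280.8518; b·c/n = 1360·494/4068 = 165.1524
Stratum 2 (2015–2019): n = 3688; a·d/n = 959·776/3688 = 201.7852; b·c/n = 1720·233/3688 = 108.6659
OR_MH = (280.8518 + 201.7852) / (165.1524 + 108.6659) = 482.6370 / 273.8184 = 1.76262

1.763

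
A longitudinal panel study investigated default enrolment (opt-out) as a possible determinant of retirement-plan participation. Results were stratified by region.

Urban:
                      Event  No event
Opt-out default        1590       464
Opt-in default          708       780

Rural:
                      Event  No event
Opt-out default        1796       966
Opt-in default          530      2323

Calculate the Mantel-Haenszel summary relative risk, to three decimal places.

2.355

RR_MH = Σ(aᵢ·n₀ᵢ/nᵢ) / Σ(cᵢ·n₁ᵢ/nᵢ), with n₁ᵢ = aᵢ+bᵢ (exposed), n₀ᵢ = cᵢ+dᵢ (unexposed), nᵢ = n₁ᵢ+n₀ᵢ.
Stratum 1 (Urban): n₁ = 2054, n₀ = 1488, n = 3542; a·n₀/n = 1590·1488/3542 = 667.9616; c·n₁/n = 708·2054/3542 = 410.5680
Stratum 2 (Rural): n₁ = 2762, n₀ = 2853, n = 5615; a·n₀/n = 1796·2853/5615 = 912.5535; c·n₁/n = 530·2762/5615 = 260.7053
RR_MH = (667.9616 + 912.5535) / (410.5680 + 260.7053) = 1580.5151 / 671.2733 = 2.35450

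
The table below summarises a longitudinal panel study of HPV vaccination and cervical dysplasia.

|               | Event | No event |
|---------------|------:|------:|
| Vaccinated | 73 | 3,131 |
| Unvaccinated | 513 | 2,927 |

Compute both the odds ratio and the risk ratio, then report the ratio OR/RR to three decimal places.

0.871

Cells: a = 73, b = 3131, c = 513, d = 2927.
OR = (73·2927)/(3131·513) = 213671/1606203 = 0.13303
Risk in exposed = 73/3204 = 0.02278; risk in unexposed = 513/3440 = 0.14913; RR = 0.15278
OR/RR = 0.13303 / 0.15278 = 0.87071
The outcome is not rare, so the OR lies further from 1 than the RR.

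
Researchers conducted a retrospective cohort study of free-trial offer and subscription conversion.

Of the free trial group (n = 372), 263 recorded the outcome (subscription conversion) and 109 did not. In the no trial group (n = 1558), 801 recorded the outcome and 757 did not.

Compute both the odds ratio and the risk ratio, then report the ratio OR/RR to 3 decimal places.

1.658

From the description: a = 263, b = 109, c = 801, d = 757.
OR = (263·757)/(109·801) = 199091/87309 = 2.28030
Risk in exposed = 263/372 = 0.70699; risk in unexposed = 801/1558 = 0.51412; RR = 1.37514
OR/RR = 2.28030 / 1.37514 = 1.65823
The outcome is not rare, so the OR lies further from 1 than the RR.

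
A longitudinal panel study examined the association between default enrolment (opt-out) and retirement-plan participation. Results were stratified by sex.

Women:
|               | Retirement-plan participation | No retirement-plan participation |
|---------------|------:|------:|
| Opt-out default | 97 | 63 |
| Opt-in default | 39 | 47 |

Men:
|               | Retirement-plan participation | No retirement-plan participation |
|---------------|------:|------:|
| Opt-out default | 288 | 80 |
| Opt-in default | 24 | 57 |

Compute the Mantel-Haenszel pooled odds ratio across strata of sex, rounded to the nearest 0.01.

OR_MH = Σ(aᵢdᵢ/nᵢ) / Σ(bᵢcᵢ/nᵢ), where nᵢ is the stratum total.
Stratum 1 (Women): n = 246; a·d/n = 97·47/246 = 18.5325; b·c/n = 63·39/246 = 9.9878
Stratum 2 (Men): n = 449; a·d/n = 288·57/449 = 36.5612; b·c/n = 80·24/449 = 4.2762
OR_MH = (18.5325 + 36.5612) / (9.9878 + 4.2762) = 55.0938 / 14.2640 = 3.86244

3.86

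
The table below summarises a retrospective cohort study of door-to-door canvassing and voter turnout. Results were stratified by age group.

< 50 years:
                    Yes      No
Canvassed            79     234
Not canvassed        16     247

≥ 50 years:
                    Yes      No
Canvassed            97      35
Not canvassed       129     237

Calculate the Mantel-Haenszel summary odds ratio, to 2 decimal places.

5.14

OR_MH = Σ(aᵢdᵢ/nᵢ) / Σ(bᵢcᵢ/nᵢ), where nᵢ is the stratum total.
Stratum 1 (< 50 years): n = 576; a·d/n = 79·247/576 = 33.8767; b·c/n = 234·16/576 = 6.5000
Stratum 2 (≥ 50 years): n = 498; a·d/n = 97·237/498 = 46.1627; b·c/n = 35·129/498 = 9.0663
OR_MH = (33.8767 + 46.1627) / (6.5000 + 9.0663) = 80.0394 / 15.5663 = 5.14185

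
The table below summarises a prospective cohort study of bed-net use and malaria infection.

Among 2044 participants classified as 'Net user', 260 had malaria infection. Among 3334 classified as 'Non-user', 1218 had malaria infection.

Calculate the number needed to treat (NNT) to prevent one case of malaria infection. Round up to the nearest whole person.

Risk in treated group = 260/2044 = 0.12720; risk in control = 1218/3334 = 0.36533.
Absolute risk reduction = 0.36533 − 0.12720 = 0.23813
NNT = 1 / ARR = 1 / 0.23813 = 4.199 → round up → 5

5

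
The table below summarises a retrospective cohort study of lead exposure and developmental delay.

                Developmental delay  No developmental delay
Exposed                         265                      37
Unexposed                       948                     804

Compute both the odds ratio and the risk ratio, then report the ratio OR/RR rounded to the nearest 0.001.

3.746

Cells: a = 265, b = 37, c = 948, d = 804.
OR = (265·804)/(37·948) = 213060/35076 = 6.07424
Risk in exposed = 265/302 = 0.87748; risk in unexposed = 948/1752 = 0.54110; RR = 1.62168
OR/RR = 6.07424 / 1.62168 = 3.74565
The outcome is not rare, so the OR lies further from 1 than the RR.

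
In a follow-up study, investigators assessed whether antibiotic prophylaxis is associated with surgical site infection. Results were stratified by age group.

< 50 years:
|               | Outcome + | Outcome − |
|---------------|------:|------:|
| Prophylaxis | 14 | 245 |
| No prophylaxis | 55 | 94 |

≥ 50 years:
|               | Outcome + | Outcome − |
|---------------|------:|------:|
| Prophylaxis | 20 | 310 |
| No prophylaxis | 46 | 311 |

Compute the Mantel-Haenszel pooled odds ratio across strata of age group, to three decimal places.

OR_MH = Σ(aᵢdᵢ/nᵢ) / Σ(bᵢcᵢ/nᵢ), where nᵢ is the stratum total.
Stratum 1 (< 50 years): n = 408; a·d/n = 14·94/408 = 3.2255; b·c/n = 245·55/408 = 33.0270
Stratum 2 (≥ 50 years): n = 687; a·d/n = 20·311/687 = 9.0539; b·c/n = 310·46/687 = 20.7569
OR_MH = (3.2255 + 9.0539) / (33.0270 + 20.7569) = 12.2793 / 53.7839 = 0.22831

0.228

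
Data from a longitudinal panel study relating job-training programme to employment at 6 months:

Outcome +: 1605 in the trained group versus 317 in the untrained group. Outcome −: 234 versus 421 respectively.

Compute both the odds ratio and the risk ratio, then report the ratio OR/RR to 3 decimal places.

4.483

From the description: a = 1605, b = 234, c = 317, d = 421.
OR = (1605·421)/(234·317) = 675705/74178 = 9.10924
Risk in exposed = 1605/1839 = 0.87276; risk in unexposed = 317/738 = 0.42954; RR = 2.03184
OR/RR = 9.10924 / 2.03184 = 4.48324
The outcome is not rare, so the OR lies further from 1 than the RR.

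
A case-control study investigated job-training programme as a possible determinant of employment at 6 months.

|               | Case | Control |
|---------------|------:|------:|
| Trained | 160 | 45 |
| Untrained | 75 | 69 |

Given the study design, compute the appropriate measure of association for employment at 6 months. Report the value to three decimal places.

3.271

Cells: a = 160, b = 45, c = 75, d = 69.
This is a case-control study: participants were sampled on outcome status, so risks in the source population cannot be estimated directly — relative risk is not valid here. The odds ratio is the appropriate measure.
OR = (a·d)/(b·c) = (160 × 69) / (45 × 75) = 11040 / 3375 = 3.27111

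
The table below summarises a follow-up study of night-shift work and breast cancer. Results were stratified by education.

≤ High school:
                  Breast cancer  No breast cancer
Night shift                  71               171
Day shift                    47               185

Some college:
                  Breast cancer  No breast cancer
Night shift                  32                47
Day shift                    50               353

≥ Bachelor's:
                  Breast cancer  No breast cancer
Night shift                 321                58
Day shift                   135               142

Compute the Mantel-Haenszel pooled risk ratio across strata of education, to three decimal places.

1.788

RR_MH = Σ(aᵢ·n₀ᵢ/nᵢ) / Σ(cᵢ·n₁ᵢ/nᵢ), with n₁ᵢ = aᵢ+bᵢ (exposed), n₀ᵢ = cᵢ+dᵢ (unexposed), nᵢ = n₁ᵢ+n₀ᵢ.
Stratum 1 (≤ High school): n₁ = 242, n₀ = 232, n = 474; a·n₀/n = 71·232/474 = 34.7511; c·n₁/n = 47·242/474 = 23.9958
Stratum 2 (Some college): n₁ = 79, n₀ = 403, n = 482; a·n₀/n = 32·403/482 = 26.7552; c·n₁/n = 50·79/482 = 8.1950
Stratum 3 (≥ Bachelor's): n₁ = 379, n₀ = 277, n = 656; a·n₀/n = 321·277/656 = 135.5442; c·n₁/n = 135·379/656 = 77.9954
RR_MH = (34.7511 + 26.7552 + 135.5442) / (23.9958 + 8.1950 + 77.9954) = 197.0504 / 110.1862 = 1.78834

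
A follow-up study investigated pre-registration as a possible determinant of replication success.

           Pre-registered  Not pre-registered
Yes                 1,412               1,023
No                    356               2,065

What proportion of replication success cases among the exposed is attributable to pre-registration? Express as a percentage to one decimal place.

Reading the table with exposure as columns: a = 1412 (Pre-registered, case), b = 356 (Pre-registered, non-case), c = 1023 (Not pre-registered, case), d = 2065.
Risk in exposed = 1412/1768 = 0.79864; risk in unexposed = 1023/3088 = 0.33128.
RR = 0.79864/0.33128 = 2.41076
AR% = (RR − 1)/RR × 100 = (2.41076 − 1)/2.41076 × 100 = 58.5193%

58.5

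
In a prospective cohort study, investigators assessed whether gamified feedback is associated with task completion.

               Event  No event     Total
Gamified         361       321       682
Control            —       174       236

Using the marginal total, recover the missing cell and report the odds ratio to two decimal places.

The missing cell is in the unexposed row: 236 − 174 = 62.
So a = 361, b = 321, c = 62, d = 174.
OR = (a·d)/(b·c) = (361 × 174) / (321 × 62) = 62814 / 19902 = 3.15617

3.16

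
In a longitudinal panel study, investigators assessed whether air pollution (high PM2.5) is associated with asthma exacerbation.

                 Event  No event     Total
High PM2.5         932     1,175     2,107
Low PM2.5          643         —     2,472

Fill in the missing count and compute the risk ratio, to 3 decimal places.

1.701

The missing cell is in the unexposed row: 2472 − 643 = 1829.
So a = 932, b = 1175, c = 643, d = 1829.
RR = [a/(a+b)] / [c/(c+d)] = (932/2107) / (643/2472) = 0.44234/0.26011 = 1.70055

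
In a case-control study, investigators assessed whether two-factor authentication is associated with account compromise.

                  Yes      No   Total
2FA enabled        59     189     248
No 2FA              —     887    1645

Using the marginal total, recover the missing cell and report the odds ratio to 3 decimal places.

The missing cell is in the unexposed row: 1645 − 887 = 758.
So a = 59, b = 189, c = 758, d = 887.
OR = (a·d)/(b·c) = (59 × 887) / (189 × 758) = 52333 / 143262 = 0.36530

0.365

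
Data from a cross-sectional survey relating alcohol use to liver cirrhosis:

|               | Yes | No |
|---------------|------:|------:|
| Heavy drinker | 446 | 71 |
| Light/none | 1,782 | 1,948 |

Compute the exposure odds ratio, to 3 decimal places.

6.867

Cells: a = 446, b = 71, c = 1782, d = 1948.
OR = (a·d)/(b·c) = (446 × 1948) / (71 × 1782) = 868808 / 126522 = 6.86685
The odds of liver cirrhosis are about 6.87 times as high in the heavy drinker group.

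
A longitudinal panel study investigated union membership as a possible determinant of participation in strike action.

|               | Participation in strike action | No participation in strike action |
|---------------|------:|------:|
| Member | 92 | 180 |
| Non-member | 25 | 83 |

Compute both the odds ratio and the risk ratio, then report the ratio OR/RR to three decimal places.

Cells: a = 92, b = 180, c = 25, d = 83.
OR = (92·83)/(180·25) = 7636/4500 = 1.69689
Risk in exposed = 92/272 = 0.33824; risk in unexposed = 25/108 = 0.23148; RR = 1.46118
OR/RR = 1.69689 / 1.46118 = 1.16132
The outcome is not rare, so the OR lies further from 1 than the RR.

1.161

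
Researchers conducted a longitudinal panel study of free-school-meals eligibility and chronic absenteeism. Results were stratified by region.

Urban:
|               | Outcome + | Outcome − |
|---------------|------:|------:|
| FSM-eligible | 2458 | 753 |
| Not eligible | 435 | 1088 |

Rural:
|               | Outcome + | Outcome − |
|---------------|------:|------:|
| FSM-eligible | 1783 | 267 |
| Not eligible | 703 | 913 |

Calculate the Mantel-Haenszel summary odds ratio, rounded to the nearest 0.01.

8.38

OR_MH = Σ(aᵢdᵢ/nᵢ) / Σ(bᵢcᵢ/nᵢ), where nᵢ is the stratum total.
Stratum 1 (Urban): n = 4734; a·d/n = 2458·1088/4734 = 564.9142; b·c/n = 753·435/4734 = 69.1920
Stratum 2 (Rural): n = 3666; a·d/n = 1783·913/3666 = 444.0477; b·c/n = 267·703/3666 = 51.2005
OR_MH = (564.9142 + 444.0477) / (69.1920 + 51.2005) = 1008.9620 / 120.3925 = 8.38060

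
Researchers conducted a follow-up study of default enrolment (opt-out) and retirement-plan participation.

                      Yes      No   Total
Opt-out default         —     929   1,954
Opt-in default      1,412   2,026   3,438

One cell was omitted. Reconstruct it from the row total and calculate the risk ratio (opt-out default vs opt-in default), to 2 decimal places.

The missing cell is in the exposed row: 1954 − 929 = 1025.
So a = 1025, b = 929, c = 1412, d = 2026.
RR = [a/(a+b)] / [c/(c+d)] = (1025/1954) / (1412/3438) = 0.52456/0.41070 = 1.27723

1.28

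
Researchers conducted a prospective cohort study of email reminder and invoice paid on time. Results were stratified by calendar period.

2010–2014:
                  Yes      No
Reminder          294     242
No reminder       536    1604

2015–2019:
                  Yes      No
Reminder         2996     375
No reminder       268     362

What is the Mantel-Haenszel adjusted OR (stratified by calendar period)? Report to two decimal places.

6.08

OR_MH = Σ(aᵢdᵢ/nᵢ) / Σ(bᵢcᵢ/nᵢ), where nᵢ is the stratum total.
Stratum 1 (2010–2014): n = 2676; a·d/n = 294·1604/2676 = 176.2242; b·c/n = 242·536/2676 = 48.4723
Stratum 2 (2015–2019): n = 4001; a·d/n = 2996·362/4001 = 271.0702; b·c/n = 375·268/4001 = 25.1187
OR_MH = (176.2242 + 271.0702) / (48.4723 + 25.1187) = 447.2944 / 73.5911 = 6.07811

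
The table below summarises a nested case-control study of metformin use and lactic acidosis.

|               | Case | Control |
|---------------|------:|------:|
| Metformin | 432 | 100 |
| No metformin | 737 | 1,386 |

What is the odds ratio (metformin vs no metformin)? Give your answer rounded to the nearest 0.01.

8.12

Cells: a = 432, b = 100, c = 737, d = 1386.
OR = (a·d)/(b·c) = (432 × 1386) / (100 × 737) = 598752 / 73700 = 8.12418
The odds of lactic acidosis are about 8.12 times as high in the metformin group.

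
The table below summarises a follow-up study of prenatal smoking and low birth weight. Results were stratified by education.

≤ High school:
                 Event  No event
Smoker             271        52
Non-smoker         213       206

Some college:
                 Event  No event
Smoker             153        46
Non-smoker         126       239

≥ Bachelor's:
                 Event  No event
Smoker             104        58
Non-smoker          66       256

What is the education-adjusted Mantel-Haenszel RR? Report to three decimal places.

2.017

RR_MH = Σ(aᵢ·n₀ᵢ/nᵢ) / Σ(cᵢ·n₁ᵢ/nᵢ), with n₁ᵢ = aᵢ+bᵢ (exposed), n₀ᵢ = cᵢ+dᵢ (unexposed), nᵢ = n₁ᵢ+n₀ᵢ.
Stratum 1 (≤ High school): n₁ = 323, n₀ = 419, n = 742; a·n₀/n = 271·419/742 = 153.0310; c·n₁/n = 213·323/742 = 92.7210
Stratum 2 (Some college): n₁ = 199, n₀ = 365, n = 564; a·n₀/n = 153·365/564 = 99.0160; c·n₁/n = 126·199/564 = 44.4574
Stratum 3 (≥ Bachelor's): n₁ = 162, n₀ = 322, n = 484; a·n₀/n = 104·322/484 = 69.1901; c·n₁/n = 66·162/484 = 22.0909
RR_MH = (153.0310 + 99.0160 + 69.1901) / (92.7210 + 44.4574 + 22.0909) = 321.2370 / 159.2694 = 2.01694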